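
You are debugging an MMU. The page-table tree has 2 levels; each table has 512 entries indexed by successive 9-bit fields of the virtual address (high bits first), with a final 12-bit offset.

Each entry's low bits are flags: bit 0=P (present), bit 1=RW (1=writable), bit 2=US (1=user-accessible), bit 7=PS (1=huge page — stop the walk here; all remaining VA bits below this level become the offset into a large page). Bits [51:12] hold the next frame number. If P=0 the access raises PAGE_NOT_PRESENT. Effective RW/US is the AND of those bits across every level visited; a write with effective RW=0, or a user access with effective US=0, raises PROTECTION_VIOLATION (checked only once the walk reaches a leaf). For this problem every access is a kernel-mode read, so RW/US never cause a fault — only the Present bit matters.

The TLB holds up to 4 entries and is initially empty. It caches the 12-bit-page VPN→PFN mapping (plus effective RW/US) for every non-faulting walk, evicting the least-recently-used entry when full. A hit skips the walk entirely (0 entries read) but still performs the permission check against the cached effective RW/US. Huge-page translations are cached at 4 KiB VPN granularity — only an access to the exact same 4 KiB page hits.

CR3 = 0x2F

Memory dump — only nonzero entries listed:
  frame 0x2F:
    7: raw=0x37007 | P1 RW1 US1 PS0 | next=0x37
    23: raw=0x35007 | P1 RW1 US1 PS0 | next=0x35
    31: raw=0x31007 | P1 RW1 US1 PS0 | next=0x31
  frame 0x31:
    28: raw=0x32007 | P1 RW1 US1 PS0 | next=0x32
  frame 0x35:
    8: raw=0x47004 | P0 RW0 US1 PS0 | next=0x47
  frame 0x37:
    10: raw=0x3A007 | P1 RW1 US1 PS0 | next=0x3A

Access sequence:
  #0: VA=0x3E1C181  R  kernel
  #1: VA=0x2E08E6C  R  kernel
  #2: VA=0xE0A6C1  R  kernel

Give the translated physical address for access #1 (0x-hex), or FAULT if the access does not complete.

Per-access translation:
#0 VA=0x3E1C181 (r,kernel):
  lvl0: tbl 0x2F, slot 31 ⇒ 0x31007 (P1/RW1/US1/PS0)
  lvl1: tbl 0x31, slot 28 ⇒ 0x32007 (P1/RW1/US1/PS0)
  ✓ 0x32181  — 2 lookups
#1 VA=0x2E08E6C (r,kernel):
  lvl0: tbl 0x2F, slot 23 ⇒ 0x35007 (P1/RW1/US1/PS0)
  lvl1: tbl 0x35, slot 8 ⇒ 0x47004 (P0/RW0/US1/PS0)
  → PAGE_NOT_PRESENT  (2 entries read)
#2 VA=0xE0A6C1 (r,kernel):
  lvl0: tbl 0x2F, slot 7 ⇒ 0x37007 (P1/RW1/US1/PS0)
  lvl1: tbl 0x37, slot 10 ⇒ 0x3A007 (P1/RW1/US1/PS0)
  ✓ 0x3A6C1  — 2 lookups

Access #1 PA: FAULT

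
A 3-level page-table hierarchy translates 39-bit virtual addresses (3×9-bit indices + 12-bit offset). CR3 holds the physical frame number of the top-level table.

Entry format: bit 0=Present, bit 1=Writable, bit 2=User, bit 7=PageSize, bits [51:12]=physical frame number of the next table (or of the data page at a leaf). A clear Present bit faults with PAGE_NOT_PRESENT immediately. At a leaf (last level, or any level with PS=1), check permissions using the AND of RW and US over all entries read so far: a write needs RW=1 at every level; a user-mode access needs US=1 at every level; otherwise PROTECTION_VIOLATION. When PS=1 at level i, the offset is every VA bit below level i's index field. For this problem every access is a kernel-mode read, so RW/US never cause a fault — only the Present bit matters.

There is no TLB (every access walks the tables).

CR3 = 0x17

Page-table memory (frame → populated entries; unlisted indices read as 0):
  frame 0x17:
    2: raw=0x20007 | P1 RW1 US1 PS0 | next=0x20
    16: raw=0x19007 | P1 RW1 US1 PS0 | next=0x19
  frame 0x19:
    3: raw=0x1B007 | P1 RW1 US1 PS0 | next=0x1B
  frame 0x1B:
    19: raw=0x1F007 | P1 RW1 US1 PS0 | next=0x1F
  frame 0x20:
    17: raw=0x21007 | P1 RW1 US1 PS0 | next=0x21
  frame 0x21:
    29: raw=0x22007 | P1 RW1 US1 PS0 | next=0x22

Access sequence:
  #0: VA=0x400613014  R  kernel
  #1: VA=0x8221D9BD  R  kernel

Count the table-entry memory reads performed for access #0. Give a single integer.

Walk each access:
#0 VA=0x400613014 (r,kernel):
  [0] read 0x17 idx=16: raw=0x19007 flags P=1 W=1 U=1 S=0
  [1] read 0x19 idx=3: raw=0x1B007 flags P=1 W=1 U=1 S=0
  [2] read 0x1B idx=19: raw=0x1F007 flags P=1 W=1 U=1 S=0
  ✓ 0x1F014  — 3 lookups
#1 VA=0x8221D9BD (r,kernel):
  [0] read 0x17 idx=2: raw=0x20007 flags P=1 W=1 U=1 S=0
  [1] read 0x20 idx=17: raw=0x21007 flags P=1 W=1 U=1 S=0
  [2] read 0x21 idx=29: raw=0x22007 flags P=1 W=1 U=1 S=0
  ✓ 0x229BD  — 3 lookups

Entries read for #0: 3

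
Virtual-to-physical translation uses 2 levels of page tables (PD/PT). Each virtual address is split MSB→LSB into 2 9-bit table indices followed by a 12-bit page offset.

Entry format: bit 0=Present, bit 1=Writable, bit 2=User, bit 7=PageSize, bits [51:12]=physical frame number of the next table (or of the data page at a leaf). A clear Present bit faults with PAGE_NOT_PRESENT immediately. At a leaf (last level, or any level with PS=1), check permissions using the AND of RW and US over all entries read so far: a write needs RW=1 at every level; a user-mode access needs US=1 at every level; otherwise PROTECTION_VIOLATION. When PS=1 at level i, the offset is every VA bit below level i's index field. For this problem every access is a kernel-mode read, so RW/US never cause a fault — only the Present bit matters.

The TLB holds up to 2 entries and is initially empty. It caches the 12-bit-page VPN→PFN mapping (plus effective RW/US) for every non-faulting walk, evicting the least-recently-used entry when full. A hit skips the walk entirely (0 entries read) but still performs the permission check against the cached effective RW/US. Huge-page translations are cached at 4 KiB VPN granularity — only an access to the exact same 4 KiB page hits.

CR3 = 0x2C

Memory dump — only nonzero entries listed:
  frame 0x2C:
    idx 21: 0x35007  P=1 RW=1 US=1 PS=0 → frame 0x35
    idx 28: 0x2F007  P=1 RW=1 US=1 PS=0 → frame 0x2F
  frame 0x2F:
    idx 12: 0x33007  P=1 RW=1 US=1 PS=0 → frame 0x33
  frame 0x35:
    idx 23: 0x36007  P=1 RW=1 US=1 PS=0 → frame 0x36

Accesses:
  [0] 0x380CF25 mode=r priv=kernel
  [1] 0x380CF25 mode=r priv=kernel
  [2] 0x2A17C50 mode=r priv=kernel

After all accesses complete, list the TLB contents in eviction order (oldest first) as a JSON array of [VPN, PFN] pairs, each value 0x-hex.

Walk each access:
#0 VA=0x380CF25 (r,kernel):
  lvl0: tbl 0x2C, slot 28 ⇒ 0x2F007 (P1/RW1/US1/PS0)
  lvl1: tbl 0x2F, slot 12 ⇒ 0x33007 (P1/RW1/US1/PS0)
  → PA=0x33F25  (2 entries read)
#1 VA=0x380CF25 (r,kernel):
  TLB hit vpn=0x380C → PA=0x33F25
#2 VA=0x2A17C50 (r,kernel):
  lvl0: tbl 0x2C, slot 21 ⇒ 0x35007 (P1/RW1/US1/PS0)
  lvl1: tbl 0x35, slot 23 ⇒ 0x36007 (P1/RW1/US1/PS0)
  → PA=0x36C50  (2 entries read)

TLB: [["0x380C", "0x33"], ["0x2A17", "0x36"]]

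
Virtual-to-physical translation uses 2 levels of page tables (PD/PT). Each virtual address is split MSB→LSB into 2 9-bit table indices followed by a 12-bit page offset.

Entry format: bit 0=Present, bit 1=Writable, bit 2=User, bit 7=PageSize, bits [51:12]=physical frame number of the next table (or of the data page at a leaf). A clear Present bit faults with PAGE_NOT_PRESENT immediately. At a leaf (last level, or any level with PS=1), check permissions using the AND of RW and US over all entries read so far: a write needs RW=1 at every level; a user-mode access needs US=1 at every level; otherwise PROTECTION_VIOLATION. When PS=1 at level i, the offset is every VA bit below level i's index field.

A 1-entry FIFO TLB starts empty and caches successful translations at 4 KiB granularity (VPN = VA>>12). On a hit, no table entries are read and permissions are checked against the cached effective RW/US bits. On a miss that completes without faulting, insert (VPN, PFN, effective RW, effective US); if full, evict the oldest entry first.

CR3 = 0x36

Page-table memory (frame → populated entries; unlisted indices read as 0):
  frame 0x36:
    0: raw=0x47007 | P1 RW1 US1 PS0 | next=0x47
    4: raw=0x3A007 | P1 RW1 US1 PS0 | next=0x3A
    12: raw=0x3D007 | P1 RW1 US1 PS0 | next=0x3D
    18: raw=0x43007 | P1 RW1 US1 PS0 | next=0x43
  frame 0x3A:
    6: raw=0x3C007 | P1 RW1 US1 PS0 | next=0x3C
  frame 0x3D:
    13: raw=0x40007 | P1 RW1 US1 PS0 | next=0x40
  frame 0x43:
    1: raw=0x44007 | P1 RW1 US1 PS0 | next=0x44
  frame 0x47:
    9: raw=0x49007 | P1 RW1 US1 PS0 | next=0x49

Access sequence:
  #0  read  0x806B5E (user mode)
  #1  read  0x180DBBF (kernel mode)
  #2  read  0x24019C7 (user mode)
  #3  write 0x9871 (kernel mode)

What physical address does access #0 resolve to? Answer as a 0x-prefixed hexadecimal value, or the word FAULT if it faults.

Per-access translation:
#0 VA=0x806B5E (r,user):
  L0 @0x36[4] → 0x3A007  P=1,RW=1,US=1,PS=0
  L1 @0x3A[6] → 0x3C007  P=1,RW=1,US=1,PS=0
  → PA=0x3CB5E  (2 entries read)
#1 VA=0x180DBBF (r,kernel):
  L0 @0x36[12] → 0x3D007  P=1,RW=1,US=1,PS=0
  L1 @0x3D[13] → 0x40007  P=1,RW=1,US=1,PS=0
  → PA=0x40BBF  (2 entries read)
#2 VA=0x24019C7 (r,user):
  L0 @0x36[18] → 0x43007  P=1,RW=1,US=1,PS=0
  L1 @0x43[1] → 0x44007  P=1,RW=1,US=1,PS=0
  → PA=0x449C7  (2 entries read)
#3 VA=0x9871 (w,kernel):
  L0 @0x36[0] → 0x47007  P=1,RW=1,US=1,PS=0
  L1 @0x47[9] → 0x49007  P=1,RW=1,US=1,PS=0
  → PA=0x49871  (2 entries read)

Access #0 PA: 0x3CB5E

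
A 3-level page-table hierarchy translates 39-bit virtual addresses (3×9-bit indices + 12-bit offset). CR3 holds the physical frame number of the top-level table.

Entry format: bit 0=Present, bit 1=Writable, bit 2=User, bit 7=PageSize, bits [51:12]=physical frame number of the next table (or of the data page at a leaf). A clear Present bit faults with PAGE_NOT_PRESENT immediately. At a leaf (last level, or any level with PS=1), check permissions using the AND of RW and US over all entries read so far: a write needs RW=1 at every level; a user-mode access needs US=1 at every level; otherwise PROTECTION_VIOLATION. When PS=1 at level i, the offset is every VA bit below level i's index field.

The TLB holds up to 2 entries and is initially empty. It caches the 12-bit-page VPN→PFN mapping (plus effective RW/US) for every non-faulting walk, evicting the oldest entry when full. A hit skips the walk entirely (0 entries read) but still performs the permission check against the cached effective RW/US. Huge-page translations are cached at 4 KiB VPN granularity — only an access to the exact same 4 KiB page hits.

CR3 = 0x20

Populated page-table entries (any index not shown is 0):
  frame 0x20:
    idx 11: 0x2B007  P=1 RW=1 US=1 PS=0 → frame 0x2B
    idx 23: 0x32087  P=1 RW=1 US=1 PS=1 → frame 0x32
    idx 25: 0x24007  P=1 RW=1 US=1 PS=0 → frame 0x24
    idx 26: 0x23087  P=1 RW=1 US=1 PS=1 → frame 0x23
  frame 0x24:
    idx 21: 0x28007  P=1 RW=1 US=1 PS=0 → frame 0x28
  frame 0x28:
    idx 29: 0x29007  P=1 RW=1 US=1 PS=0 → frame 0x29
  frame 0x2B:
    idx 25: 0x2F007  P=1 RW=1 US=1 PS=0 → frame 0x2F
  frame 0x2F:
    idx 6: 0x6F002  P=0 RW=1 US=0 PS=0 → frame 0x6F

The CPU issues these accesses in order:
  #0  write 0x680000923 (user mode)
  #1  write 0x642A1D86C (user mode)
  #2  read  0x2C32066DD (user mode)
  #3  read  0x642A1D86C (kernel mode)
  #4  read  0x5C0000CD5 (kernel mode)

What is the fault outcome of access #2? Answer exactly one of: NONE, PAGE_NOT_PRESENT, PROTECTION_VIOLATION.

Walk each access:
#0 VA=0x680000923 (w,user):
  L0: frame=0x20 idx=26 entry=0x23087 [P=1 RW=1 US=1 PS=1]
  ⇒ phys 0x23923 (huge @L0)  [1 reads]
#1 VA=0x642A1D86C (w,user):
  L0: frame=0x20 idx=25 entry=0x24007 [P=1 RW=1 US=1 PS=0]
  L1: frame=0x24 idx=21 entry=0x28007 [P=1 RW=1 US=1 PS=0]
  L2: frame=0x28 idx=29 entry=0x29007 [P=1 RW=1 US=1 PS=0]
  ⇒ phys 0x2986C  [3 reads]
#2 VA=0x2C32066DD (r,user):
  L0: frame=0x20 idx=11 entry=0x2B007 [P=1 RW=1 US=1 PS=0]
  L1: frame=0x2B idx=25 entry=0x2F007 [P=1 RW=1 US=1 PS=0]
  L2: frame=0x2F idx=6 entry=0x6F002 [P=0 RW=1 US=0 PS=0]
  ✗ PAGE_NOT_PRESENT  [3 reads]
#3 VA=0x642A1D86C (r,kernel):
  TLB hit vpn=0x642A1D → PA=0x2986C
#4 VA=0x5C0000CD5 (r,kernel):
  L0: frame=0x20 idx=23 entry=0x32087 [P=1 RW=1 US=1 PS=1]
  ⇒ phys 0x32CD5 (huge @L0)  [1 reads]

Access #2 fault: PAGE_NOT_PRESENT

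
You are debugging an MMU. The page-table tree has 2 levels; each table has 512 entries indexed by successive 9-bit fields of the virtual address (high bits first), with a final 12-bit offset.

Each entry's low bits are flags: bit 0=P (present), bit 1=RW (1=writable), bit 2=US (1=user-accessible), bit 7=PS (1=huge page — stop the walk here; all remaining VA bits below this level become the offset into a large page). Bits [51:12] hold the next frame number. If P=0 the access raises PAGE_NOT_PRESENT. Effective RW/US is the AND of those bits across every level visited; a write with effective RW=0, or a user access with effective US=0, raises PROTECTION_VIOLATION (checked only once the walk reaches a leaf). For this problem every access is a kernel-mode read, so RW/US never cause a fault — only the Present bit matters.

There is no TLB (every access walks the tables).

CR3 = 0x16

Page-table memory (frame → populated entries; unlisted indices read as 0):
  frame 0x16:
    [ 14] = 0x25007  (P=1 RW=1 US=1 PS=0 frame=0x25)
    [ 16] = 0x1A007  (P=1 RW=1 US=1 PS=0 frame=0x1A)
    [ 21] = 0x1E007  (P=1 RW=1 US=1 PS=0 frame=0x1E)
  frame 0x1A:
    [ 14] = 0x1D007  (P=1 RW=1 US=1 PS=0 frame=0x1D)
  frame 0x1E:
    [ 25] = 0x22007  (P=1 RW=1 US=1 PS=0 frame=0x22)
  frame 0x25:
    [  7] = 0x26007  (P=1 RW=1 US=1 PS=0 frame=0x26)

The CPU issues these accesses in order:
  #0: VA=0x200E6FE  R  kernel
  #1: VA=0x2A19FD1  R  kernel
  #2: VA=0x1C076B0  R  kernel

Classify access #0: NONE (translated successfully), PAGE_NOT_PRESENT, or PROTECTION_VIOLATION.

Walk each access:
#0 VA=0x200E6FE (r,kernel):
  [0] read 0x16 idx=16: raw=0x1A007 flags P=1 W=1 U=1 S=0
  [1] read 0x1A idx=14: raw=0x1D007 flags P=1 W=1 U=1 S=0
  ✓ 0x1D6FE  — 2 lookups
#1 VA=0x2A19FD1 (r,kernel):
  [0] read 0x16 idx=21: raw=0x1E007 flags P=1 W=1 U=1 S=0
  [1] read 0x1E idx=25: raw=0x22007 flags P=1 W=1 U=1 S=0
  ✓ 0x22FD1  — 2 lookups
#2 VA=0x1C076B0 (r,kernel):
  [0] read 0x16 idx=14: raw=0x25007 flags P=1 W=1 U=1 S=0
  [1] read 0x25 idx=7: raw=0x26007 flags P=1 W=1 U=1 S=0
  ✓ 0x266B0  — 2 lookups

Access #0 fault: NONE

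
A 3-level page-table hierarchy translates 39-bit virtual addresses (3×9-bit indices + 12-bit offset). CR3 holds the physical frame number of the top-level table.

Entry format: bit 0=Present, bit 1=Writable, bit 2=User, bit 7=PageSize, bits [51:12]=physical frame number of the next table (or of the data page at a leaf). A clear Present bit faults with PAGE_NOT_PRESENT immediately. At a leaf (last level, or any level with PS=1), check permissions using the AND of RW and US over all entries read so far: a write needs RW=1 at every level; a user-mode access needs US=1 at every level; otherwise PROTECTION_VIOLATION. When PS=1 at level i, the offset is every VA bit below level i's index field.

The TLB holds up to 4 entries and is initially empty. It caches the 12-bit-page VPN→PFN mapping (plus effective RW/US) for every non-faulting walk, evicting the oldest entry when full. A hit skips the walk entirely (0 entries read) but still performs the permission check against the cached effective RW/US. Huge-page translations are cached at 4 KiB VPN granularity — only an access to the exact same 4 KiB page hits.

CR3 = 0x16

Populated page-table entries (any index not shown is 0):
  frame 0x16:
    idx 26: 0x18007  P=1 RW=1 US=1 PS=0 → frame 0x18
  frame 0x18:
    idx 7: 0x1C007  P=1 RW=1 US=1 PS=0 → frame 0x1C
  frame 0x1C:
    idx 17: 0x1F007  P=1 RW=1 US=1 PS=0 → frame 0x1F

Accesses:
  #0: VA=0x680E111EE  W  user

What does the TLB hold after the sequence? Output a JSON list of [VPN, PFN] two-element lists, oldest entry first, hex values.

Trace:
#0 VA=0x680E111EE (w,user):
  lvl0: tbl 0x16, slot 26 ⇒ 0x18007 (P1/RW1/US1/PS0)
  lvl1: tbl 0x18, slot 7 ⇒ 0x1C007 (P1/RW1/US1/PS0)
  lvl2: tbl 0x1C, slot 17 ⇒ 0x1F007 (P1/RW1/US1/PS0)
  → PA=0x1F1EE  (3 entries read)

TLB: [["0x680E11", "0x1F"]]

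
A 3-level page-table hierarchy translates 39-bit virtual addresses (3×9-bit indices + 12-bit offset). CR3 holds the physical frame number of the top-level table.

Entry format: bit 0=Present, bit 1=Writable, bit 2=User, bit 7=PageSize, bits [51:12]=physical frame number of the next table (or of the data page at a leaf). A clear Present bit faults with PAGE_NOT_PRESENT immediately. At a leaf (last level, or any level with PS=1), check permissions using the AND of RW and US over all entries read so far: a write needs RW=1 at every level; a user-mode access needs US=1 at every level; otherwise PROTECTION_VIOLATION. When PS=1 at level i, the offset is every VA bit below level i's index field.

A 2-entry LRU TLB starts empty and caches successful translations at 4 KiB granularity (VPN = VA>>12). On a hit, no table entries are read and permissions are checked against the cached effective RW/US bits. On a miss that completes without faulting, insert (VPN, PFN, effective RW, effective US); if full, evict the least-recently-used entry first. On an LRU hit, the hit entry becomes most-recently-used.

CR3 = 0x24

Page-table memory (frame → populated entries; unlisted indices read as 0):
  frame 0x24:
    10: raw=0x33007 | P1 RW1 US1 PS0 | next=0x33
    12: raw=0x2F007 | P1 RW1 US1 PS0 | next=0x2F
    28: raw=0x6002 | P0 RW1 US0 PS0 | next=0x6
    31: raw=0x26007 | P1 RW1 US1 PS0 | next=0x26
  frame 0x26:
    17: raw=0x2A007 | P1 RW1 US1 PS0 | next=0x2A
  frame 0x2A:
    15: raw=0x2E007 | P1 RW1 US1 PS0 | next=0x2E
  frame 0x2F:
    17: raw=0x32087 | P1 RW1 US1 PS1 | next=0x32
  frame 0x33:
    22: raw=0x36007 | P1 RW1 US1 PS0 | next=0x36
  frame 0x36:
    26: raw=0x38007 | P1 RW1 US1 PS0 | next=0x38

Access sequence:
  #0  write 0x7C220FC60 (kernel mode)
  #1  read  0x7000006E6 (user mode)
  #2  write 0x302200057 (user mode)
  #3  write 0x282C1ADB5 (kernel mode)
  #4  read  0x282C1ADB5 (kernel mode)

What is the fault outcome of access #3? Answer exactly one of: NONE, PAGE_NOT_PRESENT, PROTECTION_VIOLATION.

Walk each access:
#0 VA=0x7C220FC60 (w,kernel):
  [0] read 0x24 idx=31: raw=0x26007 flags P=1 W=1 U=1 S=0
  [1] read 0x26 idx=17: raw=0x2A007 flags P=1 W=1 U=1 S=0
  [2] read 0x2A idx=15: raw=0x2E007 flags P=1 W=1 U=1 S=0
  ⇒ phys 0x2EC60  [3 reads]
#1 VA=0x7000006E6 (r,user):
  [0] read 0x24 idx=28: raw=0x6002 flags P=0 W=1 U=0 S=0
  ⇒ fault: PAGE_NOT_PRESENT  — 1 lookups
#2 VA=0x302200057 (w,user):
  [0] read 0x24 idx=12: raw=0x2F007 flags P=1 W=1 U=1 S=0
  [1] read 0x2F idx=17: raw=0x32087 flags P=1 W=1 U=1 S=1
  ⇒ phys 0x32057 (huge @L1)  [2 reads]
#3 VA=0x282C1ADB5 (w,kernel):
  [0] read 0x24 idx=10: raw=0x33007 flags P=1 W=1 U=1 S=0
  [1] read 0x33 idx=22: raw=0x36007 flags P=1 W=1 U=1 S=0
  [2] read 0x36 idx=26: raw=0x38007 flags P=1 W=1 U=1 S=0
  ⇒ phys 0x38DB5  [3 reads]
#4 VA=0x282C1ADB5 (r,kernel):
  TLB hit vpn=0x282C1A → PA=0x38DB5

Access #3 fault: NONE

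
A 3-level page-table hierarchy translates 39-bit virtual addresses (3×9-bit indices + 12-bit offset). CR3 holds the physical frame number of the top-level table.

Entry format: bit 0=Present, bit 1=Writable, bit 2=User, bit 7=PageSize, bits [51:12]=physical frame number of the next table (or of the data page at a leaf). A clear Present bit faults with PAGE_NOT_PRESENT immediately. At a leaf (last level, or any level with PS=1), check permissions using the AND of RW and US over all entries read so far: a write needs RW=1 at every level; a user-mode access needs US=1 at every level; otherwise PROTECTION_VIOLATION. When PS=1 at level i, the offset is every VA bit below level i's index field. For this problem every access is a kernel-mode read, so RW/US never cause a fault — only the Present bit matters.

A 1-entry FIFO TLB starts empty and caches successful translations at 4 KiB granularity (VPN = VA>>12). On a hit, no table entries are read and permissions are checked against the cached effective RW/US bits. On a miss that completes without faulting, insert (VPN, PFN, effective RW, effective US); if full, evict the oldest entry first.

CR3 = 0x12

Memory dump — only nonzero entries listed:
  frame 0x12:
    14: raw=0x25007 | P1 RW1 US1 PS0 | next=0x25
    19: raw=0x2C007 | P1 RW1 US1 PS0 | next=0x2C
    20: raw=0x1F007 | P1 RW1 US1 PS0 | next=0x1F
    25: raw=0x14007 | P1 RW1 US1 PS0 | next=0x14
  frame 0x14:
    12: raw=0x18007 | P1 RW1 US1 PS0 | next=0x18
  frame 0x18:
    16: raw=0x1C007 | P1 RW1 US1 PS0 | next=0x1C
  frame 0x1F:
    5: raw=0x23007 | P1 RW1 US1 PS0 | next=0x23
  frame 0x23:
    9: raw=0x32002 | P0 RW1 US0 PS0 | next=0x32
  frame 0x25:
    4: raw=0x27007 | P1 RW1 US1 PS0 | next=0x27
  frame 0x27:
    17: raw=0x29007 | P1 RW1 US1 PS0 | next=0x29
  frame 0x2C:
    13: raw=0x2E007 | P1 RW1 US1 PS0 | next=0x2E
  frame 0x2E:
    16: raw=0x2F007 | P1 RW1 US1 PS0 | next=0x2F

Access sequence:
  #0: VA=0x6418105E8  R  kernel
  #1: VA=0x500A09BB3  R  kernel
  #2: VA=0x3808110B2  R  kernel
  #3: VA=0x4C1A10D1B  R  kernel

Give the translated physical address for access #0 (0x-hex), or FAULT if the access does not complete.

Trace:
#0 VA=0x6418105E8 (r,kernel):
  [0] read 0x12 idx=25: raw=0x14007 flags P=1 W=1 U=1 S=0
  [1] read 0x14 idx=12: raw=0x18007 flags P=1 W=1 U=1 S=0
  [2] read 0x18 idx=16: raw=0x1C007 flags P=1 W=1 U=1 S=0
  ✓ 0x1C5E8  — 3 lookups
#1 VA=0x500A09BB3 (r,kernel):
  [0] read 0x12 idx=20: raw=0x1F007 flags P=1 W=1 U=1 S=0
  [1] read 0x1F idx=5: raw=0x23007 flags P=1 W=1 U=1 S=0
  [2] read 0x23 idx=9: raw=0x32002 flags P=0 W=1 U=0 S=0
  → PAGE_NOT_PRESENT  (3 entries read)
#2 VA=0x3808110B2 (r,kernel):
  [0] read 0x12 idx=14: raw=0x25007 flags P=1 W=1 U=1 S=0
  [1] read 0x25 idx=4: raw=0x27007 flags P=1 W=1 U=1 S=0
  [2] read 0x27 idx=17: raw=0x29007 flags P=1 W=1 U=1 S=0
  ✓ 0x290B2  — 3 lookups
#3 VA=0x4C1A10D1B (r,kernel):
  [0] read 0x12 idx=19: raw=0x2C007 flags P=1 W=1 U=1 S=0
  [1] read 0x2C idx=13: raw=0x2E007 flags P=1 W=1 U=1 S=0
  [2] read 0x2E idx=16: raw=0x2F007 flags P=1 W=1 U=1 S=0
  ✓ 0x2FD1B  — 3 lookups

Access #0 PA: 0x1C5E8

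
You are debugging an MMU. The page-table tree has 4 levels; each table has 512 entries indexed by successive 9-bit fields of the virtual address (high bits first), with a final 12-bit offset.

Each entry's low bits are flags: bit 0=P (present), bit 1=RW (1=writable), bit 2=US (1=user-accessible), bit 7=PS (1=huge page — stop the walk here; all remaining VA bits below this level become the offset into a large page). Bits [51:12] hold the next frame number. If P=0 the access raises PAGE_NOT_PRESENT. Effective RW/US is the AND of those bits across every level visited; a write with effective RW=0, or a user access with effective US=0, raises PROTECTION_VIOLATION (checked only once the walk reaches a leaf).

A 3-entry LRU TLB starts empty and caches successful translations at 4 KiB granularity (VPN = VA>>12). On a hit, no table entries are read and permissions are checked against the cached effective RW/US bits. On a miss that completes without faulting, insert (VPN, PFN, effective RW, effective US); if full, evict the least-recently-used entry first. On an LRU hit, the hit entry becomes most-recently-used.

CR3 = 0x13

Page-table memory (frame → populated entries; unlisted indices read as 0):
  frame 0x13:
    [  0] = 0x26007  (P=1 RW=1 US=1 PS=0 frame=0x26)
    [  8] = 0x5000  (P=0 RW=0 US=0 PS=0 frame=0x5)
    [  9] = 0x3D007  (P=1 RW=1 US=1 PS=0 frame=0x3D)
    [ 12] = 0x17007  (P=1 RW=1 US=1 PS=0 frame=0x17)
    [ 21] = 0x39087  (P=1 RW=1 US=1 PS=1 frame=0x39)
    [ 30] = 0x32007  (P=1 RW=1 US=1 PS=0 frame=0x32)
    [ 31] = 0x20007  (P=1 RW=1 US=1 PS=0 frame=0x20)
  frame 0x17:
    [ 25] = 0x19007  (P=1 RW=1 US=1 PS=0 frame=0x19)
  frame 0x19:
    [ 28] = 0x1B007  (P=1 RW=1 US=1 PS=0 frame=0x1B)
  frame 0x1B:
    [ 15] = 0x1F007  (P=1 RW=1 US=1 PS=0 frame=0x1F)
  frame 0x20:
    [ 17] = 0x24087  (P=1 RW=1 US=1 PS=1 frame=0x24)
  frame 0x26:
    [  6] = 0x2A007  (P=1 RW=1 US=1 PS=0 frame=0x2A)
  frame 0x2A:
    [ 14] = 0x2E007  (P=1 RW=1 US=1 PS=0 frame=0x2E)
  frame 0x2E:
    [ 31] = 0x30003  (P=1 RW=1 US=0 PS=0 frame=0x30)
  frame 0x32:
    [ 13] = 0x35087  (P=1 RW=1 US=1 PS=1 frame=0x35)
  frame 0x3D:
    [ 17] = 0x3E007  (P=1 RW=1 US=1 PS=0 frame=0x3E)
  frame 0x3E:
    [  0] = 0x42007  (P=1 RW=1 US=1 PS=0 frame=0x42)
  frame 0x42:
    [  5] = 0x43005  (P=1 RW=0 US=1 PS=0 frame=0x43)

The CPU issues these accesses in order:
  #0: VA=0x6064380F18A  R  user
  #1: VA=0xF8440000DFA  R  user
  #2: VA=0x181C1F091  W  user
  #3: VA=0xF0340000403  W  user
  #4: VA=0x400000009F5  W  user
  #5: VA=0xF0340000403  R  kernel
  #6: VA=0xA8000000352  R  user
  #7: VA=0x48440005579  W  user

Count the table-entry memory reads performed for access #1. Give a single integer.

Trace:
#0 VA=0x6064380F18A (r,user):
  lvl0: tbl 0x13, slot 12 ⇒ 0x17007 (P1/RW1/US1/PS0)
  lvl1: tbl 0x17, slot 25 ⇒ 0x19007 (P1/RW1/US1/PS0)
  lvl2: tbl 0x19, slot 28 ⇒ 0x1B007 (P1/RW1/US1/PS0)
  lvl3: tbl 0x1B, slot 15 ⇒ 0x1F007 (P1/RW1/US1/PS0)
  ⇒ phys 0x1F18A  [4 reads]
#1 VA=0xF8440000DFA (r,user):
  lvl0: tbl 0x13, slot 31 ⇒ 0x20007 (P1/RW1/US1/PS0)
  lvl1: tbl 0x20, slot 17 ⇒ 0x24087 (P1/RW1/US1/PS1)
  ⇒ phys 0x24DFA (huge @L1)  [2 reads]
#2 VA=0x181C1F091 (w,user):
  lvl0: tbl 0x13, slot 0 ⇒ 0x26007 (P1/RW1/US1/PS0)
  lvl1: tbl 0x26, slot 6 ⇒ 0x2A007 (P1/RW1/US1/PS0)
  lvl2: tbl 0x2A, slot 14 ⇒ 0x2E007 (P1/RW1/US1/PS0)
  lvl3: tbl 0x2E, slot 31 ⇒ 0x30003 (P1/RW1/US0/PS0)
  ✗ PROTECTION_VIOLATION  [4 reads]
#3 VA=0xF0340000403 (w,user):
  lvl0: tbl 0x13, slot 30 ⇒ 0x32007 (P1/RW1/US1/PS0)
  lvl1: tbl 0x32, slot 13 ⇒ 0x35087 (P1/RW1/US1/PS1)
  ⇒ phys 0x35403 (huge @L1)  [2 reads]
#4 VA=0x400000009F5 (w,user):
  lvl0: tbl 0x13, slot 8 ⇒ 0x5000 (P0/RW0/US0/PS0)
  ✗ PAGE_NOT_PRESENT  [1 reads]
#5 VA=0xF0340000403 (r,kernel):
  TLB hit vpn=0xF0340000 → PA=0x35403
#6 VA=0xA8000000352 (r,user):
  lvl0: tbl 0x13, slot 21 ⇒ 0x39087 (P1/RW1/US1/PS1)
  ⇒ phys 0x39352 (huge @L0)  [1 reads]
#7 VA=0x48440005579 (w,user):
  lvl0: tbl 0x13, slot 9 ⇒ 0x3D007 (P1/RW1/US1/PS0)
  lvl1: tbl 0x3D, slot 17 ⇒ 0x3E007 (P1/RW1/US1/PS0)
  lvl2: tbl 0x3E, slot 0 ⇒ 0x42007 (P1/RW1/US1/PS0)
  lvl3: tbl 0x42, slot 5 ⇒ 0x43005 (P1/RW0/US1/PS0)
  ✗ PROTECTION_VIOLATION  [4 reads]

Entries read for #1: 2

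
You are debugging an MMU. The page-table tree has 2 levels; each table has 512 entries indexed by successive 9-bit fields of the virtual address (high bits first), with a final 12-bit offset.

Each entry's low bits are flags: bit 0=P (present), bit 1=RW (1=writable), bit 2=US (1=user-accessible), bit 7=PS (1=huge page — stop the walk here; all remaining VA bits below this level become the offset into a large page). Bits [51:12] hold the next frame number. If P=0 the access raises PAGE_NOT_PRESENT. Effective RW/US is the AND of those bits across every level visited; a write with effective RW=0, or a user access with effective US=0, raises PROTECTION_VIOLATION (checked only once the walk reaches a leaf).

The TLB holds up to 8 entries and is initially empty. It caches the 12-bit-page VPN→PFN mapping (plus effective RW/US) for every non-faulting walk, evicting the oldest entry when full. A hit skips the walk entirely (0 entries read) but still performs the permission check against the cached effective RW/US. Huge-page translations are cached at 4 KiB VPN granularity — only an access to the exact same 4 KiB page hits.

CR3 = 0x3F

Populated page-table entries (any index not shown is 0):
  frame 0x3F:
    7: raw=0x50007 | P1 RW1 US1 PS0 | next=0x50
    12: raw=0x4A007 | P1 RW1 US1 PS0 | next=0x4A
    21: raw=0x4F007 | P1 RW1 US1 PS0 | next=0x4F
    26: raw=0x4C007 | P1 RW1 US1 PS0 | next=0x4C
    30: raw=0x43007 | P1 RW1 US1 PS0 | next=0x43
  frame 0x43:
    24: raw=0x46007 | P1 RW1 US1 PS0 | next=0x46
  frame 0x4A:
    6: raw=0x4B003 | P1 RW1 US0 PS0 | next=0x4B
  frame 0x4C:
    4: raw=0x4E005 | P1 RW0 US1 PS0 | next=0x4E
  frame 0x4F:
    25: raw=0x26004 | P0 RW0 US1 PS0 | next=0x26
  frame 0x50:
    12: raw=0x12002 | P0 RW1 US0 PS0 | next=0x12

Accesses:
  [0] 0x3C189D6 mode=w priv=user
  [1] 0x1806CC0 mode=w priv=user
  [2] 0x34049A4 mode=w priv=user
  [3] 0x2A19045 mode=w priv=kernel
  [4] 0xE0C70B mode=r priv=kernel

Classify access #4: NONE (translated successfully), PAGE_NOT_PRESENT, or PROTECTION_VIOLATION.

Trace:
#0 VA=0x3C189D6 (w,user):
  [0] read 0x3F idx=30: raw=0x43007 flags P=1 W=1 U=1 S=0
  [1] read 0x43 idx=24: raw=0x46007 flags P=1 W=1 U=1 S=0
  → PA=0x469D6  (2 entries read)
#1 VA=0x1806CC0 (w,user):
  [0] read 0x3F idx=12: raw=0x4A007 flags P=1 W=1 U=1 S=0
  [1] read 0x4A idx=6: raw=0x4B003 flags P=1 W=1 U=0 S=0
  ⇒ fault: PROTECTION_VIOLATION  — 2 lookups
#2 VA=0x34049A4 (w,user):
  [0] read 0x3F idx=26: raw=0x4C007 flags P=1 W=1 U=1 S=0
  [1] read 0x4C idx=4: raw=0x4E005 flags P=1 W=0 U=1 S=0
  ⇒ fault: PROTECTION_VIOLATION  — 2 lookups
#3 VA=0x2A19045 (w,kernel):
  [0] read 0x3F idx=21: raw=0x4F007 flags P=1 W=1 U=1 S=0
  [1] read 0x4F idx=25: raw=0x26004 flags P=0 W=0 U=1 S=0
  ⇒ fault: PAGE_NOT_PRESENT  — 2 lookups
#4 VA=0xE0C70B (r,kernel):
  [0] read 0x3F idx=7: raw=0x50007 flags P=1 W=1 U=1 S=0
  [1] read 0x50 idx=12: raw=0x12002 flags P=0 W=1 U=0 S=0
  ⇒ fault: PAGE_NOT_PRESENT  — 2 lookups

Access #4 fault: PAGE_NOT_PRESENT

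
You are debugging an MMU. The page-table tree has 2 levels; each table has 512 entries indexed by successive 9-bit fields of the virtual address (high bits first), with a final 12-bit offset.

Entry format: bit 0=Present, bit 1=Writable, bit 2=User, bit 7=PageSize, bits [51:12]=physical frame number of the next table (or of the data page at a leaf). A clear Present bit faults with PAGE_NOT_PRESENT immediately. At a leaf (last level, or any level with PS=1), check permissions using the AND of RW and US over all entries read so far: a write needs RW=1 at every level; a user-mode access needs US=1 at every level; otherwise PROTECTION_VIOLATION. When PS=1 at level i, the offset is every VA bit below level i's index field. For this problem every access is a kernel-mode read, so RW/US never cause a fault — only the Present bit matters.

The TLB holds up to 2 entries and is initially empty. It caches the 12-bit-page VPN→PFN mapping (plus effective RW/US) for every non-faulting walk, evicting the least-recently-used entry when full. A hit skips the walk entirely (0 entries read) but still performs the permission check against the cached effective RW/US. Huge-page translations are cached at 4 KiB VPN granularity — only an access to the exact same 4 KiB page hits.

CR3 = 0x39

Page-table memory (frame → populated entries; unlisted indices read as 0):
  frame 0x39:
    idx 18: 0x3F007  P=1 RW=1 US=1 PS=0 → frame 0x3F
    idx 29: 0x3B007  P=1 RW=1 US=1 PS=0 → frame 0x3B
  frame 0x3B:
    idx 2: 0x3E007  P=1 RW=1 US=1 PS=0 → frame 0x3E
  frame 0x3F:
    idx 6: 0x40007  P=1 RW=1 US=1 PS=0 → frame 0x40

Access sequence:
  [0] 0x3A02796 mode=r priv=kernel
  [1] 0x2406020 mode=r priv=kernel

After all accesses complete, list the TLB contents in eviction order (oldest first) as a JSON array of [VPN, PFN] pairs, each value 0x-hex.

Walk each access:
#0 VA=0x3A02796 (r,kernel):
  L0: frame=0x39 idx=29 entry=0x3B007 [P=1 RW=1 US=1 PS=0]
  L1: frame=0x3B idx=2 entry=0x3E007 [P=1 RW=1 US=1 PS=0]
  ⇒ phys 0x3E796  [2 reads]
#1 VA=0x2406020 (r,kernel):
  L0: frame=0x39 idx=18 entry=0x3F007 [P=1 RW=1 US=1 PS=0]
  L1: frame=0x3F idx=6 entry=0x40007 [P=1 RW=1 US=1 PS=0]
  ⇒ phys 0x40020  [2 reads]

TLB: [["0x3A02", "0x3E"], ["0x2406", "0x40"]]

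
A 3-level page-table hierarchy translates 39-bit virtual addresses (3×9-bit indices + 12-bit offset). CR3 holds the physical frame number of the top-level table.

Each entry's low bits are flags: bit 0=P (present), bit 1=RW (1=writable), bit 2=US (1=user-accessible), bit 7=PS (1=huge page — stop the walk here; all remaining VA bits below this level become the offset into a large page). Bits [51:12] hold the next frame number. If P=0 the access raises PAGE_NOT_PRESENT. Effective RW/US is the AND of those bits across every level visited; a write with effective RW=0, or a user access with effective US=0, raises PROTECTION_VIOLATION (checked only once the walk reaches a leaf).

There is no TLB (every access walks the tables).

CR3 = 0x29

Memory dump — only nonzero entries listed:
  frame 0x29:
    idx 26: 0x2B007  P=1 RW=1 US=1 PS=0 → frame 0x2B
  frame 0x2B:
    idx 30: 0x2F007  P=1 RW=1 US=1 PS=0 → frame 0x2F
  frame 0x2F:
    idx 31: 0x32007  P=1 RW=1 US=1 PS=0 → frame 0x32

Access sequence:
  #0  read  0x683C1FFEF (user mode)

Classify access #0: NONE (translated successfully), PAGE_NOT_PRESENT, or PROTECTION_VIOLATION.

Walk each access:
#0 VA=0x683C1FFEF (r,user):
  lvl0: tbl 0x29, slot 26 ⇒ 0x2B007 (P1/RW1/US1/PS0)
  lvl1: tbl 0x2B, slot 30 ⇒ 0x2F007 (P1/RW1/US1/PS0)
  lvl2: tbl 0x2F, slot 31 ⇒ 0x32007 (P1/RW1/US1/PS0)
  ⇒ phys 0x32FEF  [3 reads]

Access #0 fault: NONE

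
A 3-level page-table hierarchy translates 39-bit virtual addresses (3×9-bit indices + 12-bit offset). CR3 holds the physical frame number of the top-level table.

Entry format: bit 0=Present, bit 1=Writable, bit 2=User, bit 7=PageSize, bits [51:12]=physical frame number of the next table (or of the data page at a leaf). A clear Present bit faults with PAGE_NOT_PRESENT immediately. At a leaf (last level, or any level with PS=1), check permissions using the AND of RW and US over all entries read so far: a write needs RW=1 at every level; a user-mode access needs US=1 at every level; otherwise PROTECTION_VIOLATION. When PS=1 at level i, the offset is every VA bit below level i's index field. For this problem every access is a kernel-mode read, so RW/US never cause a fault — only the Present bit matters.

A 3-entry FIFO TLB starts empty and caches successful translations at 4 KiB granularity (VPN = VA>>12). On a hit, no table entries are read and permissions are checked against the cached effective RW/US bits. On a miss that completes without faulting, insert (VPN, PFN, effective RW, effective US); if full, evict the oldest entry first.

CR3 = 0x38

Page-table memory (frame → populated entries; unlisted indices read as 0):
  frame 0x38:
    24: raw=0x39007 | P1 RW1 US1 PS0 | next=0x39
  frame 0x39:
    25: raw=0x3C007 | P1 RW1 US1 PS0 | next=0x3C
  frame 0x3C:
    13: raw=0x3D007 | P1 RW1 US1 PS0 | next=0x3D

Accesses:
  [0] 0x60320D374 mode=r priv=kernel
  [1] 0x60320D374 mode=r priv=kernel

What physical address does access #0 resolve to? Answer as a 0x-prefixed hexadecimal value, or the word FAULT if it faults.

Walk each access:
#0 VA=0x60320D374 (r,kernel):
  L0 @0x38[24] → 0x39007  P=1,RW=1,US=1,PS=0
  L1 @0x39[25] → 0x3C007  P=1,RW=1,US=1,PS=0
  L2 @0x3C[13] → 0x3D007  P=1,RW=1,US=1,PS=0
  → PA=0x3D374  (3 entries read)
#1 VA=0x60320D374 (r,kernel):
  TLB hit vpn=0x60320D → PA=0x3D374

Access #0 PA: 0x3D374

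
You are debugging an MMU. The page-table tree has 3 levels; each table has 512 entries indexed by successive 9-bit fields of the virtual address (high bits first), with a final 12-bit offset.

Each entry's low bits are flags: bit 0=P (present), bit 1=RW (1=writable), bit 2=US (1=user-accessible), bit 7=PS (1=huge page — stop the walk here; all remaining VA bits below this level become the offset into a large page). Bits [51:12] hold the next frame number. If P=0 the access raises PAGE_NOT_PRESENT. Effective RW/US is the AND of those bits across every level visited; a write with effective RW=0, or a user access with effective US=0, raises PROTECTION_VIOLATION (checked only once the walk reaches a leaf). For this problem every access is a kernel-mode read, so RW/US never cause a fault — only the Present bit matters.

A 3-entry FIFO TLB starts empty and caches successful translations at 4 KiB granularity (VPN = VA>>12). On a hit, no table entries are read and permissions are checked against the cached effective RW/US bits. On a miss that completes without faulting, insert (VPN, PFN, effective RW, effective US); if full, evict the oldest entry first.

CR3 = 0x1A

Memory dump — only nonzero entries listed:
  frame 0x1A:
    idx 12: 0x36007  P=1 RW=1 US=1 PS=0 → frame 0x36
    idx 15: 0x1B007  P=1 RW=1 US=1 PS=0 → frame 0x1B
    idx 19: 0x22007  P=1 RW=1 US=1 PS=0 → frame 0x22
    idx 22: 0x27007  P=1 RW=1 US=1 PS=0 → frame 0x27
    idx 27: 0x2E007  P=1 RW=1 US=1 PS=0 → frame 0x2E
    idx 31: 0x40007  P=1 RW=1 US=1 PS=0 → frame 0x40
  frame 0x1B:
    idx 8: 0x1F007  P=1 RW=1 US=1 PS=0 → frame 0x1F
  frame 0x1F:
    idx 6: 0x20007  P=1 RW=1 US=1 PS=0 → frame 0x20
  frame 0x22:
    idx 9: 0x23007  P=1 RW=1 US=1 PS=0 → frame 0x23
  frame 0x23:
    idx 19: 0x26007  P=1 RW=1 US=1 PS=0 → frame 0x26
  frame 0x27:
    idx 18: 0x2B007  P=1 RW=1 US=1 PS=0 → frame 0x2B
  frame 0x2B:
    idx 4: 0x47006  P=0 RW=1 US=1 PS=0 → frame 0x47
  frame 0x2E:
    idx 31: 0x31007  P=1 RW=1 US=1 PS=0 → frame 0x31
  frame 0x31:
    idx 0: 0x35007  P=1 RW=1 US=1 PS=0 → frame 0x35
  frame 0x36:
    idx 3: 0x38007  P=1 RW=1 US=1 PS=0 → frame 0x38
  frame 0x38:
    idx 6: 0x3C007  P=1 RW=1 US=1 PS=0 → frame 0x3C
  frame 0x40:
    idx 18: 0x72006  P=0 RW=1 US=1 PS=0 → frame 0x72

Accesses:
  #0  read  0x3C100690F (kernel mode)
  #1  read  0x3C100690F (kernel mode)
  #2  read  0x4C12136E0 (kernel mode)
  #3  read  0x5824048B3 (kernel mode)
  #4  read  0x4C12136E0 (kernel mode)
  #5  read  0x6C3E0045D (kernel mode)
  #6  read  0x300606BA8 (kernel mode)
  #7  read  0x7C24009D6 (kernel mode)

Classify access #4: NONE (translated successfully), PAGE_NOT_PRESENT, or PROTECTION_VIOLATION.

Walk each access:
#0 VA=0x3C100690F (r,kernel):
  [0] read 0x1A idx=15: raw=0x1B007 flags P=1 W=1 U=1 S=0
  [1] read 0x1B idx=8: raw=0x1F007 flags P=1 W=1 U=1 S=0
  [2] read 0x1F idx=6: raw=0x20007 flags P=1 W=1 U=1 S=0
  → PA=0x2090F  (3 entries read)
#1 VA=0x3C100690F (r,kernel):
  TLB hit vpn=0x3C1006 → PA=0x2090F
#2 VA=0x4C12136E0 (r,kernel):
  [0] read 0x1A idx=19: raw=0x22007 flags P=1 W=1 U=1 S=0
  [1] read 0x22 idx=9: raw=0x23007 flags P=1 W=1 U=1 S=0
  [2] read 0x23 idx=19: raw=0x26007 flags P=1 W=1 U=1 S=0
  → PA=0x266E0  (3 entries read)
#3 VA=0x5824048B3 (r,kernel):
  [0] read 0x1A idx=22: raw=0x27007 flags P=1 W=1 U=1 S=0
  [1] read 0x27 idx=18: raw=0x2B007 flags P=1 W=1 U=1 S=0
  [2] read 0x2B idx=4: raw=0x47006 flags P=0 W=1 U=1 S=0
  ✗ PAGE_NOT_PRESENT  [3 reads]
#4 VA=0x4C12136E0 (r,kernel):
  TLB hit vpn=0x4C1213 → PA=0x266E0
#5 VA=0x6C3E0045D (r,kernel):
  [0] read 0x1A idx=27: raw=0x2E007 flags P=1 W=1 U=1 S=0
  [1] read 0x2E idx=31: raw=0x31007 flags P=1 W=1 U=1 S=0
  [2] read 0x31 idx=0: raw=0x35007 flags P=1 W=1 U=1 S=0
  → PA=0x3545D  (3 entries read)
#6 VA=0x300606BA8 (r,kernel):
  [0] read 0x1A idx=12: raw=0x36007 flags P=1 W=1 U=1 S=0
  [1] read 0x36 idx=3: raw=0x38007 flags P=1 W=1 U=1 S=0
  [2] read 0x38 idx=6: raw=0x3C007 flags P=1 W=1 U=1 S=0
  → PA=0x3CBA8  (3 entries read)
#7 VA=0x7C24009D6 (r,kernel):
  [0] read 0x1A idx=31: raw=0x40007 flags P=1 W=1 U=1 S=0
  [1] read 0x40 idx=18: raw=0x72006 flags P=0 W=1 U=1 S=0
  ✗ PAGE_NOT_PRESENT  [2 reads]

Access #4 fault: NONE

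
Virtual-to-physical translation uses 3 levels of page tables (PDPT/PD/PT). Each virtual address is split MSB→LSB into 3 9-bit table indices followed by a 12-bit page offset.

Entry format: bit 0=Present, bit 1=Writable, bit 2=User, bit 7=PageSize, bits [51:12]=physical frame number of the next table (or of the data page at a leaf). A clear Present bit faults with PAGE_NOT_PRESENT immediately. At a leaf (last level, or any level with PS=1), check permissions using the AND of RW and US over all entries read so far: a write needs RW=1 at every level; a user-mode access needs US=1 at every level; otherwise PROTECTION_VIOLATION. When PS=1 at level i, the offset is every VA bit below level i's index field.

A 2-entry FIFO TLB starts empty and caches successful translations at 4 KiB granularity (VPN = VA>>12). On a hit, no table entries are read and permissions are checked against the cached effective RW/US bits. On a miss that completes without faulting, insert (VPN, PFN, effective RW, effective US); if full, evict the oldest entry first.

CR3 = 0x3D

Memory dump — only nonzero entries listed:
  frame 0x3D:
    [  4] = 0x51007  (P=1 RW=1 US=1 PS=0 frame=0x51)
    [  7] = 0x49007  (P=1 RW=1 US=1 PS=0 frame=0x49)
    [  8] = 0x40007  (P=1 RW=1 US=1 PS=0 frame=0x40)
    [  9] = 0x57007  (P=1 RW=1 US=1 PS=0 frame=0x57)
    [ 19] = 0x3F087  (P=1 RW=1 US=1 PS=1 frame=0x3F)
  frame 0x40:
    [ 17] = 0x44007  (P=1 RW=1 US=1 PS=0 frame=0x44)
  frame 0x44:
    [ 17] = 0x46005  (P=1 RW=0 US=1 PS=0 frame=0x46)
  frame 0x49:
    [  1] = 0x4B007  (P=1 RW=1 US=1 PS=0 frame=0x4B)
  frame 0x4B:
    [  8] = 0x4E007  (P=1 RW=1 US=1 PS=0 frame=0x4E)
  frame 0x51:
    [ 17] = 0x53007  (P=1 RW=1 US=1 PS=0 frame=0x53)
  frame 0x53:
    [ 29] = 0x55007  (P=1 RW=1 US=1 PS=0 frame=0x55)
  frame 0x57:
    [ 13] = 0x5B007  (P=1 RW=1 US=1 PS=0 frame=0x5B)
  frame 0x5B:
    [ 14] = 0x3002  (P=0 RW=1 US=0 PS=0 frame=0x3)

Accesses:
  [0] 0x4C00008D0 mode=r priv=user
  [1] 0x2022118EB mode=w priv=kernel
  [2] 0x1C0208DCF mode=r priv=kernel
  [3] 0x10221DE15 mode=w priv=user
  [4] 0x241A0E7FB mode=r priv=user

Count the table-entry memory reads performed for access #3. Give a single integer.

Trace:
#0 VA=0x4C00008D0 (r,user):
  [0] read 0x3D idx=19: raw=0x3F087 flags P=1 W=1 U=1 S=1
  → PA=0x3F8D0 (huge @L0)  (1 entries read)
#1 VA=0x2022118EB (w,kernel):
  [0] read 0x3D idx=8: raw=0x40007 flags P=1 W=1 U=1 S=0
  [1] read 0x40 idx=17: raw=0x44007 flags P=1 W=1 U=1 S=0
  [2] read 0x44 idx=17: raw=0x46005 flags P=1 W=0 U=1 S=0
  ⇒ fault: PROTECTION_VIOLATION  — 3 lookups
#2 VA=0x1C0208DCF (r,kernel):
  [0] read 0x3D idx=7: raw=0x49007 flags P=1 W=1 U=1 S=0
  [1] read 0x49 idx=1: raw=0x4B007 flags P=1 W=1 U=1 S=0
  [2] read 0x4B idx=8: raw=0x4E007 flags P=1 W=1 U=1 S=0
  → PA=0x4EDCF  (3 entries read)
#3 VA=0x10221DE15 (w,user):
  [0] read 0x3D idx=4: raw=0x51007 flags P=1 W=1 U=1 S=0
  [1] read 0x51 idx=17: raw=0x53007 flags P=1 W=1 U=1 S=0
  [2] read 0x53 idx=29: raw=0x55007 flags P=1 W=1 U=1 S=0
  → PA=0x55E15  (3 entries read)
#4 VA=0x241A0E7FB (r,user):
  [0] read 0x3D idx=9: raw=0x57007 flags P=1 W=1 U=1 S=0
  [1] read 0x57 idx=13: raw=0x5B007 flags P=1 W=1 U=1 S=0
  [2] read 0x5B idx=14: raw=0x3002 flags P=0 W=1 U=0 S=0
  ⇒ fault: PAGE_NOT_PRESENT  — 3 lookups

Entries read for #3: 3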